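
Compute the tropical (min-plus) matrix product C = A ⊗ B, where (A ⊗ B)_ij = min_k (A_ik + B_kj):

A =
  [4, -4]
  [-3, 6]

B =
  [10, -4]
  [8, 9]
A ⊗ B =
  [4, 0]
  [7, -7]

Apply the min-plus product entry-by-entry:
  C[0][0] = min over k of (A[0][0] + B[0][0] = 4 + 10 = 14, A[0][1] + B[1][0] = -4 + 8 = 4) = 4 (attained at k = 1)
  C[0][1] = min over k of (A[0][0] + B[0][1] = 4 + -4 = 0, A[0][1] + B[1][1] = -4 + 9 = 5) = 0 (attained at k = 0)
  C[1][0] = min over k of (A[1][0] + B[0][0] = -3 + 10 = 7, A[1][1] + B[1][0] = 6 + 8 = 14) = 7 (attained at k = 0)
  C[1][1] = min over k of (A[1][0] + B[0][1] = -3 + -4 = -7, A[1][1] + B[1][1] = 6 + 9 = 15) = -7 (attained at k = 0)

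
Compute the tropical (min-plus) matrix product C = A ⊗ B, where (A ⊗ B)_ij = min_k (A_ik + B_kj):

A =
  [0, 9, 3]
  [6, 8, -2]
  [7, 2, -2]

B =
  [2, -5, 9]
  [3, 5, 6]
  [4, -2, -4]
A ⊗ B =
  [2, -5, -1]
  [2, -4, -6]
  [2, -4, -6]

Apply the min-plus product entry-by-entry:
  C[0][0] = min over k of (A[0][0] + B[0][0] = 0 + 2 = 2, A[0][1] + B[1][0] = 9 + 3 = 12, A[0][2] + B[2][0] = 3 + 4 = 7) = 2 (attained at k = 0)
  C[0][1] = min over k of (A[0][0] + B[0][1] = 0 + -5 = -5, A[0][1] + B[1][1] = 9 + 5 = 14, A[0][2] + B[2][1] = 3 + -2 = 1) = -5 (attained at k = 0)
  C[0][2] = min over k of (A[0][0] + B[0][2] = 0 + 9 = 9, A[0][1] + B[1][2] = 9 + 6 = 15, A[0][2] + B[2][2] = 3 + -4 = -1) = -1 (attained at k = 2)
  C[1][0] = min over k of (A[1][0] + B[0][0] = 6 + 2 = 8, A[1][1] + B[1][0] = 8 + 3 = 11, A[1][2] + B[2][0] = -2 + 4 = 2) = 2 (attained at k = 2)
  C[1][1] = min over k of (A[1][0] + B[0][1] = 6 + -5 = 1, A[1][1] + B[1][1] = 8 + 5 = 13, A[1][2] + B[2][1] = -2 + -2 = -4) = -4 (attained at k = 2)
  C[1][2] = min over k of (A[1][0] + B[0][2] = 6 + 9 = 15, A[1][1] + B[1][2] = 8 + 6 = 14, A[1][2] + B[2][2] = -2 + -4 = -6) = -6 (attained at k = 2)
  C[2][0] = min over k of (A[2][0] + B[0][0] = 7 + 2 = 9, A[2][1] + B[1][0] = 2 + 3 = 5, A[2][2] + B[2][0] = -2 + 4 = 2) = 2 (attained at k = 2)
  C[2][1] = min over k of (A[2][0] + B[0][1] = 7 + -5 = 2, A[2][1] + B[1][1] = 2 + 5 = 7, A[2][2] + B[2][1] = -2 + -2 = -4) = -4 (attained at k = 2)
  C[2][2] = min over k of (A[2][0] + B[0][2] = 7 + 9 = 16, A[2][1] + B[1][2] = 2 + 6 = 8, A[2][2] + B[2][2] = -2 + -4 = -6) = -6 (attained at k = 2)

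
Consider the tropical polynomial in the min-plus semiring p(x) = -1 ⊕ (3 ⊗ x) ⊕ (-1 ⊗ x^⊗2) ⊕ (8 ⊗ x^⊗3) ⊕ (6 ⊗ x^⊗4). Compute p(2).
p(2) = -1

A tropical monomial a ⊗ x^⊗i evaluates to a + i · x. Evaluating each term at x = 2:
  Term 0 contributes -1 + 0 · 2 = -1
  Term 1 contributes 3 + 1 · 2 = 5
  Term 2 contributes -1 + 2 · 2 = 3
  Term 3 contributes 8 + 3 · 2 = 14
  Term 4 contributes 6 + 4 · 2 = 14
p(2) = ⊕ of these = min[-1, 5, 3, 14, 14] = -1.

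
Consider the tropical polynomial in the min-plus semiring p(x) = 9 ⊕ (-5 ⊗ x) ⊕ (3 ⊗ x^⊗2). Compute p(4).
p(4) = -1

A tropical monomial a ⊗ x^⊗i evaluates to a + i · x. Evaluating each term at x = 4:
  Term 0 contributes 9 + 0 · 4 = 9
  Term 1 contributes -5 + 1 · 4 = -1
  Term 2 contributes 3 + 2 · 4 = 11
p(4) = ⊕ of these = min[9, -1, 11] = -1.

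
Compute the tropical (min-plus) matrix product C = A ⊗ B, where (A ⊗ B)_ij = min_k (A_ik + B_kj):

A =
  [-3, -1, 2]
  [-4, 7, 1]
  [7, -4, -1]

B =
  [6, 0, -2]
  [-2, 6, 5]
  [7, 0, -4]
A ⊗ B =
  [-3, -3, -5]
  [2, -4, -6]
  [-6, -1, -5]

Apply the min-plus product entry-by-entry:
  C[0][0] = min over k of (A[0][0] + B[0][0] = -3 + 6 = 3, A[0][1] + B[1][0] = -1 + -2 = -3, A[0][2] + B[2][0] = 2 + 7 = 9) = -3 (attained at k = 1)
  C[0][1] = min over k of (A[0][0] + B[0][1] = -3 + 0 = -3, A[0][1] + B[1][1] = -1 + 6 = 5, A[0][2] + B[2][1] = 2 + 0 = 2) = -3 (attained at k = 0)
  C[0][2] = min over k of (A[0][0] + B[0][2] = -3 + -2 = -5, A[0][1] + B[1][2] = -1 + 5 = 4, A[0][2] + B[2][2] = 2 + -4 = -2) = -5 (attained at k = 0)
  C[1][0] = min over k of (A[1][0] + B[0][0] = -4 + 6 = 2, A[1][1] + B[1][0] = 7 + -2 = 5, A[1][2] + B[2][0] = 1 + 7 = 8) = 2 (attained at k = 0)
  C[1][1] = min over k of (A[1][0] + B[0][1] = -4 + 0 = -4, A[1][1] + B[1][1] = 7 + 6 = 13, A[1][2] + B[2][1] = 1 + 0 = 1) = -4 (attained at k = 0)
  C[1][2] = min over k of (A[1][0] + B[0][2] = -4 + -2 = -6, A[1][1] + B[1][2] = 7 + 5 = 12, A[1][2] + B[2][2] = 1 + -4 = -3) = -6 (attained at k = 0)
  C[2][0] = min over k of (A[2][0] + B[0][0] = 7 + 6 = 13, A[2][1] + B[1][0] = -4 + -2 = -6, A[2][2] + B[2][0] = -1 + 7 = 6) = -6 (attained at k = 1)
  C[2][1] = min over k of (A[2][0] + B[0][1] = 7 + 0 = 7, A[2][1] + B[1][1] = -4 + 6 = 2, A[2][2] + B[2][1] = -1 + 0 = -1) = -1 (attained at k = 2)
  C[2][2] = min over k of (A[2][0] + B[0][2] = 7 + -2 = 5, A[2][1] + B[1][2] = -4 + 5 = 1, A[2][2] + B[2][2] = -1 + -4 = -5) = -5 (attained at k = 2)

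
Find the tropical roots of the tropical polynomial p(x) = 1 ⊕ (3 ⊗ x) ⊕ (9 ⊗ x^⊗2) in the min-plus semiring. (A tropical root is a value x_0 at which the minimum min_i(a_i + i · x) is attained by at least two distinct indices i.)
Roots: {-6, -2}

Each tropical root is a break point of the lower envelope of the lines y = a_i + i · x (there are 3 lines, with slopes 0, 1, ..., 2). Only the lines that attain the minimum somewhere contribute to roots; other lines are dominated. Here the surviving (envelope) indices are i = 2, i = 1, i = 0.
Intersections between consecutive envelope lines give the roots: for adjacent envelope indices i < j the intersection is x = (a_i − a_j) / (j − i). Reading off the sorted break points: {-6, -2}.
Verification: at each break x_0, at least two indices attain the minimum of min_i(a_i + i · x_0).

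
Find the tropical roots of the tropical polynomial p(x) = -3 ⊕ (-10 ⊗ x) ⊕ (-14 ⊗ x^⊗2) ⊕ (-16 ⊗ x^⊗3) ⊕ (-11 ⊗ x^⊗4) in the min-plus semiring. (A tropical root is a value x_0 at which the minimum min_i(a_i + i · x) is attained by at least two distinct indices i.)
Roots: {-5, 2, 4, 7}

Each tropical root is a break point of the lower envelope of the lines y = a_i + i · x (there are 5 lines, with slopes 0, 1, ..., 4). Only the lines that attain the minimum somewhere contribute to roots; other lines are dominated. Here the surviving (envelope) indices are i = 4, i = 3, i = 2, i = 1, i = 0.
Intersections between consecutive envelope lines give the roots: for adjacent envelope indices i < j the intersection is x = (a_i − a_j) / (j − i). Reading off the sorted break points: {-5, 2, 4, 7}.
Verification: at each break x_0, at least two indices attain the minimum of min_i(a_i + i · x_0).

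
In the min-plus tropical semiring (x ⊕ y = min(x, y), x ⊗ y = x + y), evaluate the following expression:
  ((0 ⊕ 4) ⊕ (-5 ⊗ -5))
((0 ⊕ 4) ⊕ (-5 ⊗ -5)) = -10

Expand innermost to outermost. Recall ⊕ takes the minimum of its arguments and ⊗ takes their sum. Working out the expression ((0 ⊕ 4) ⊕ (-5 ⊗ -5)) gives -10.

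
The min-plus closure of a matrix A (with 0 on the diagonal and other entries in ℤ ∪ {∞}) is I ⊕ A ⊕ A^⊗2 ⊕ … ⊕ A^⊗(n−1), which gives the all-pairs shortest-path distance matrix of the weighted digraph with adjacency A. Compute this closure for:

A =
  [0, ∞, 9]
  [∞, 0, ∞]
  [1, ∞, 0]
Closure =
  [0, ∞, 9]
  [∞, 0, ∞]
  [1, ∞, 0]

This is the Floyd-Warshall all-pairs shortest-path computation. For each intermediate vertex k = 0, 1, …, 2, update dist[i][j] ← min(dist[i][j], dist[i][k] + dist[k][j]). The final matrix gives, for each (i, j), the minimum total weight of any directed path from i to j (possibly empty when i = j).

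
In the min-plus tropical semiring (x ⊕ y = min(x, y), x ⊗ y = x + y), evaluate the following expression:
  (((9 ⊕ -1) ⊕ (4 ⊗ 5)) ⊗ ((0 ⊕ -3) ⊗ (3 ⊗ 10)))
(((9 ⊕ -1) ⊕ (4 ⊗ 5)) ⊗ ((0 ⊕ -3) ⊗ (3 ⊗ 10))) = 9

Expand innermost to outermost. Recall ⊕ takes the minimum of its arguments and ⊗ takes their sum. Working out the expression (((9 ⊕ -1) ⊕ (4 ⊗ 5)) ⊗ ((0 ⊕ -3) ⊗ (3 ⊗ 10))) gives 9.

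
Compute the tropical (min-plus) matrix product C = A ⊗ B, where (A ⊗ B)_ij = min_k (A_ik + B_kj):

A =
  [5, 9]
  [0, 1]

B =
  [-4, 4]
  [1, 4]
A ⊗ B =
  [1, 9]
  [-4, 4]

Apply the min-plus product entry-by-entry:
  C[0][0] = min over k of (A[0][0] + B[0][0] = 5 + -4 = 1, A[0][1] + B[1][0] = 9 + 1 = 10) = 1 (attained at k = 0)
  C[0][1] = min over k of (A[0][0] + B[0][1] = 5 + 4 = 9, A[0][1] + B[1][1] = 9 + 4 = 13) = 9 (attained at k = 0)
  C[1][0] = min over k of (A[1][0] + B[0][0] = 0 + -4 = -4, A[1][1] + B[1][0] = 1 + 1 = 2) = -4 (attained at k = 0)
  C[1][1] = min over k of (A[1][0] + B[0][1] = 0 + 4 = 4, A[1][1] + B[1][1] = 1 + 4 = 5) = 4 (attained at k = 0)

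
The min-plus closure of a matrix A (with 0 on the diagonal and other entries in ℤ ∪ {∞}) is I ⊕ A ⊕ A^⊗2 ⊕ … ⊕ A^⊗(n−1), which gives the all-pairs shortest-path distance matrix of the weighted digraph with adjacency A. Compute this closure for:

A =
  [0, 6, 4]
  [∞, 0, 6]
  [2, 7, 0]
Closure =
  [0, 6, 4]
  [8, 0, 6]
  [2, 7, 0]

This is the Floyd-Warshall all-pairs shortest-path computation. For each intermediate vertex k = 0, 1, …, 2, update dist[i][j] ← min(dist[i][j], dist[i][k] + dist[k][j]). The final matrix gives, for each (i, j), the minimum total weight of any directed path from i to j (possibly empty when i = j).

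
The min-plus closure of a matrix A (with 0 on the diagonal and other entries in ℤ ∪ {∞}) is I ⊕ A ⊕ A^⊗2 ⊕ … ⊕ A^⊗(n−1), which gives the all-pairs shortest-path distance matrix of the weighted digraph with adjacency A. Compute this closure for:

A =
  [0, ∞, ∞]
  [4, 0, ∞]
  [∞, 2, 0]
Closure =
  [0, ∞, ∞]
  [4, 0, ∞]
  [6, 2, 0]

This is the Floyd-Warshall all-pairs shortest-path computation. For each intermediate vertex k = 0, 1, …, 2, update dist[i][j] ← min(dist[i][j], dist[i][k] + dist[k][j]). The final matrix gives, for each (i, j), the minimum total weight of any directed path from i to j (possibly empty when i = j).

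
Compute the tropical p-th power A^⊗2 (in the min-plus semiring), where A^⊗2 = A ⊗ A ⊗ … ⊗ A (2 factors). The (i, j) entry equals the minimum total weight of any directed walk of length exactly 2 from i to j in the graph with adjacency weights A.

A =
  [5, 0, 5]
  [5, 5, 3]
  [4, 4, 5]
A^⊗2 =
  [5, 5, 3]
  [7, 5, 8]
  [9, 4, 7]

Each entry (A^⊗2)_ij equals the minimum over all length-2 walks i = v_0 → v_1 → … → v_2 = j of Σ_t A[v_t][v_{t+1}]. For example, for (i, j) = (0, 2) we minimise over 3 possible intermediate vertex sequences; the minimum is 3, attained along the walk 0 → 1 → 2.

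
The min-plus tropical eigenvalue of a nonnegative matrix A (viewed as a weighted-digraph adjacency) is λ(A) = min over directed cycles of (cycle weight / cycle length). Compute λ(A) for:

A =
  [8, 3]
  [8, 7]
λ(A) = 11/2

Enumerate directed cycles and compute their means (weight / length). Sample:
  cycle 0 → 0: weight = 8, length = 1, mean = 8/1 ≈ 8.000
  cycle 1 → 1: weight = 7, length = 1, mean = 7/1 ≈ 7.000
  cycle 0 → 1 → 0: weight = 11, length = 2, mean = 11/2 ≈ 5.500
  cycle 1 → 0 → 1: weight = 11, length = 2, mean = 11/2 ≈ 5.500
Minimum mean = 5.500, attained e.g. along the cycle 0 → 1 → 0 with weight 11 and length 2. So λ(A) = 11/2 = 11/2.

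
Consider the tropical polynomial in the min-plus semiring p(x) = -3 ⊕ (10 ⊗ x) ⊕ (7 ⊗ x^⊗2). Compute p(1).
p(1) = -3

A tropical monomial a ⊗ x^⊗i evaluates to a + i · x. Evaluating each term at x = 1:
  Term 0 contributes -3 + 0 · 1 = -3
  Term 1 contributes 10 + 1 · 1 = 11
  Term 2 contributes 7 + 2 · 1 = 9
p(1) = ⊕ of these = min[-3, 11, 9] = -3.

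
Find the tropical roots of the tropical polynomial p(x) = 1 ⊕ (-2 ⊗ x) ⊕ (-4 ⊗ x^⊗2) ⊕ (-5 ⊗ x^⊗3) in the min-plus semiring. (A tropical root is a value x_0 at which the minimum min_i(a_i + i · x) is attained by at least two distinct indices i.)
Roots: {1, 2, 3}

Each tropical root is a break point of the lower envelope of the lines y = a_i + i · x (there are 4 lines, with slopes 0, 1, ..., 3). Only the lines that attain the minimum somewhere contribute to roots; other lines are dominated. Here the surviving (envelope) indices are i = 3, i = 2, i = 1, i = 0.
Intersections between consecutive envelope lines give the roots: for adjacent envelope indices i < j the intersection is x = (a_i − a_j) / (j − i). Reading off the sorted break points: {1, 2, 3}.
Verification: at each break x_0, at least two indices attain the minimum of min_i(a_i + i · x_0).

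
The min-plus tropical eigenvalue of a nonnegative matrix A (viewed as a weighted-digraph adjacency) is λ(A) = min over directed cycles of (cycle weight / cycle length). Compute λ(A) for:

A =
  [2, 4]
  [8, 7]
λ(A) = 2

Enumerate directed cycles and compute their means (weight / length). Sample:
  cycle 0 → 0: weight = 2, length = 1, mean = 2/1 ≈ 2.000
  cycle 1 → 1: weight = 7, length = 1, mean = 7/1 ≈ 7.000
  cycle 0 → 1 → 0: weight = 12, length = 2, mean = 12/2 ≈ 6.000
  cycle 1 → 0 → 1: weight = 12, length = 2, mean = 12/2 ≈ 6.000
Minimum mean = 2.000, attained e.g. along the cycle 0 → 0 with weight 2 and length 1. So λ(A) = 2/1 = 2.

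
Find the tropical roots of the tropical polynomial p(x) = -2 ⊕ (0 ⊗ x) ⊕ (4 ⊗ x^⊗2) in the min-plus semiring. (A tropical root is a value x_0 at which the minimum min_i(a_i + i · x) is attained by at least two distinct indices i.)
Roots: {-4, -2}

Each tropical root is a break point of the lower envelope of the lines y = a_i + i · x (there are 3 lines, with slopes 0, 1, ..., 2). Only the lines that attain the minimum somewhere contribute to roots; other lines are dominated. Here the surviving (envelope) indices are i = 2, i = 1, i = 0.
Intersections between consecutive envelope lines give the roots: for adjacent envelope indices i < j the intersection is x = (a_i − a_j) / (j − i). Reading off the sorted break points: {-4, -2}.
Verification: at each break x_0, at least two indices attain the minimum of min_i(a_i + i · x_0).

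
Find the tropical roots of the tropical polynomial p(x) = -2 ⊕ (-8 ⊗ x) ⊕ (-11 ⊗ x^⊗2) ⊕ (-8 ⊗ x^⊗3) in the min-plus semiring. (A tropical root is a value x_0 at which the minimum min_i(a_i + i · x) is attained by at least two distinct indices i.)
Roots: {-3, 3, 6}

Each tropical root is a break point of the lower envelope of the lines y = a_i + i · x (there are 4 lines, with slopes 0, 1, ..., 3). Only the lines that attain the minimum somewhere contribute to roots; other lines are dominated. Here the surviving (envelope) indices are i = 3, i = 2, i = 1, i = 0.
Intersections between consecutive envelope lines give the roots: for adjacent envelope indices i < j the intersection is x = (a_i − a_j) / (j − i). Reading off the sorted break points: {-3, 3, 6}.
Verification: at each break x_0, at least two indices attain the minimum of min_i(a_i + i · x_0).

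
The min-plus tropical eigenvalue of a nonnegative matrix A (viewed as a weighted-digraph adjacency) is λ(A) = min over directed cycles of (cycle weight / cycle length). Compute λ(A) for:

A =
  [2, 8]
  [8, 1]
λ(A) = 1

Enumerate directed cycles and compute their means (weight / length). Sample:
  cycle 0 → 0: weight = 2, length = 1, mean = 2/1 ≈ 2.000
  cycle 1 → 1: weight = 1, length = 1, mean = 1/1 ≈ 1.000
  cycle 0 → 1 → 0: weight = 16, length = 2, mean = 16/2 ≈ 8.000
  cycle 1 → 0 → 1: weight = 16, length = 2, mean = 16/2 ≈ 8.000
Minimum mean = 1.000, attained e.g. along the cycle 1 → 1 with weight 1 and length 1. So λ(A) = 1/1 = 1.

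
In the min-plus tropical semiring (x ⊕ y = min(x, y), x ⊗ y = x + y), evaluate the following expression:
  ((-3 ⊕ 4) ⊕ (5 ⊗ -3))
((-3 ⊕ 4) ⊕ (5 ⊗ -3)) = -3

Expand innermost to outermost. Recall ⊕ takes the minimum of its arguments and ⊗ takes their sum. Working out the expression ((-3 ⊕ 4) ⊕ (5 ⊗ -3)) gives -3.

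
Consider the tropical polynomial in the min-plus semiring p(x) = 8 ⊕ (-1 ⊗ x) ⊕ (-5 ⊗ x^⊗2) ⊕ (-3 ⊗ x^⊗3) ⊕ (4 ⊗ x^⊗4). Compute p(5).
p(5) = 4

A tropical monomial a ⊗ x^⊗i evaluates to a + i · x. Evaluating each term at x = 5:
  Term 0 contributes 8 + 0 · 5 = 8
  Term 1 contributes -1 + 1 · 5 = 4
  Term 2 contributes -5 + 2 · 5 = 5
  Term 3 contributes -3 + 3 · 5 = 12
  Term 4 contributes 4 + 4 · 5 = 24
p(5) = ⊕ of these = min[8, 4, 5, 12, 24] = 4.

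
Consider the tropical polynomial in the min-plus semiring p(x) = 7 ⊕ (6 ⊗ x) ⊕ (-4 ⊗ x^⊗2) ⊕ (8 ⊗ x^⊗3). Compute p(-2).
p(-2) = -8

A tropical monomial a ⊗ x^⊗i evaluates to a + i · x. Evaluating each term at x = -2:
  Term 0 contributes 7 + 0 · -2 = 7
  Term 1 contributes 6 + 1 · -2 = 4
  Term 2 contributes -4 + 2 · -2 = -8
  Term 3 contributes 8 + 3 · -2 = 2
p(-2) = ⊕ of these = min[7, 4, -8, 2] = -8.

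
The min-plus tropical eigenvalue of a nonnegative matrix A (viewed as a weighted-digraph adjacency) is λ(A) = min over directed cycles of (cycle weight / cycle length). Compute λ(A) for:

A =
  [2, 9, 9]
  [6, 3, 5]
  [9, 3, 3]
λ(A) = 2

Enumerate directed cycles and compute their means (weight / length). Sample:
  cycle 0 → 0: weight = 2, length = 1, mean = 2/1 ≈ 2.000
  cycle 1 → 1: weight = 3, length = 1, mean = 3/1 ≈ 3.000
  cycle 2 → 2: weight = 3, length = 1, mean = 3/1 ≈ 3.000
  cycle 0 → 1 → 0: weight = 15, length = 2, mean = 15/2 ≈ 7.500
  cycle 0 → 2 → 0: weight = 18, length = 2, mean = 18/2 ≈ 9.000
  cycle 1 → 0 → 1: weight = 15, length = 2, mean = 15/2 ≈ 7.500
Minimum mean = 2.000, attained e.g. along the cycle 0 → 0 with weight 2 and length 1. So λ(A) = 2/1 = 2.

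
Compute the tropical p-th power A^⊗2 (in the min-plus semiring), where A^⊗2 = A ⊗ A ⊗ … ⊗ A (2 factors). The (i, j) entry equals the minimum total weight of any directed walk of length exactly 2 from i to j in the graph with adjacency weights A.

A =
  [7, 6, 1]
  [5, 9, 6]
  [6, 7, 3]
A^⊗2 =
  [7, 8, 4]
  [12, 11, 6]
  [9, 10, 6]

Each entry (A^⊗2)_ij equals the minimum over all length-2 walks i = v_0 → v_1 → … → v_2 = j of Σ_t A[v_t][v_{t+1}]. For example, for (i, j) = (0, 2) we minimise over 3 possible intermediate vertex sequences; the minimum is 4, attained along the walk 0 → 2 → 2.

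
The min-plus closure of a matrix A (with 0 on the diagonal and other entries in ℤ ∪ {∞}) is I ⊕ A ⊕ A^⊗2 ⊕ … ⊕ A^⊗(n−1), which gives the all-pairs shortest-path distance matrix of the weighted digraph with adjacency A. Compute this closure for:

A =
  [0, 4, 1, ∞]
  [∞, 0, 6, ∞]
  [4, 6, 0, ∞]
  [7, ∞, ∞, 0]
Closure =
  [0, 4, 1, ∞]
  [10, 0, 6, ∞]
  [4, 6, 0, ∞]
  [7, 11, 8, 0]

This is the Floyd-Warshall all-pairs shortest-path computation. For each intermediate vertex k = 0, 1, …, 3, update dist[i][j] ← min(dist[i][j], dist[i][k] + dist[k][j]). The final matrix gives, for each (i, j), the minimum total weight of any directed path from i to j (possibly empty when i = j).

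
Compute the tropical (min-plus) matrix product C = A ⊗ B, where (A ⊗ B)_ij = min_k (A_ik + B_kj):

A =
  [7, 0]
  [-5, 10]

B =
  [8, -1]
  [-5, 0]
A ⊗ B =
  [-5, 0]
  [3, -6]

Apply the min-plus product entry-by-entry:
  C[0][0] = min over k of (A[0][0] + B[0][0] = 7 + 8 = 15, A[0][1] + B[1][0] = 0 + -5 = -5) = -5 (attained at k = 1)
  C[0][1] = min over k of (A[0][0] + B[0][1] = 7 + -1 = 6, A[0][1] + B[1][1] = 0 + 0 = 0) = 0 (attained at k = 1)
  C[1][0] = min over k of (A[1][0] + B[0][0] = -5 + 8 = 3, A[1][1] + B[1][0] = 10 + -5 = 5) = 3 (attained at k = 0)
  C[1][1] = min over k of (A[1][0] + B[0][1] = -5 + -1 = -6, A[1][1] + B[1][1] = 10 + 0 = 10) = -6 (attained at k = 0)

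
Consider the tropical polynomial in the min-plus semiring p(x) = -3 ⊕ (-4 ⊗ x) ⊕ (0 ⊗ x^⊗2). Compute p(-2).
p(-2) = -6

A tropical monomial a ⊗ x^⊗i evaluates to a + i · x. Evaluating each term at x = -2:
  Term 0 contributes -3 + 0 · -2 = -3
  Term 1 contributes -4 + 1 · -2 = -6
  Term 2 contributes 0 + 2 · -2 = -4
p(-2) = ⊕ of these = min[-3, -6, -4] = -6.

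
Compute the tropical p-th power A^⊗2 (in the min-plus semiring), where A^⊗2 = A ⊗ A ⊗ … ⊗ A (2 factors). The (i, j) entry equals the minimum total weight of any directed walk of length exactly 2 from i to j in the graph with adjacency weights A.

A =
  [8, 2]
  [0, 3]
A^⊗2 =
  [2, 5]
  [3, 2]

Each entry (A^⊗2)_ij equals the minimum over all length-2 walks i = v_0 → v_1 → … → v_2 = j of Σ_t A[v_t][v_{t+1}]. For example, for (i, j) = (0, 1) we minimise over 2 possible intermediate vertex sequences; the minimum is 5, attained along the walk 0 → 1 → 1.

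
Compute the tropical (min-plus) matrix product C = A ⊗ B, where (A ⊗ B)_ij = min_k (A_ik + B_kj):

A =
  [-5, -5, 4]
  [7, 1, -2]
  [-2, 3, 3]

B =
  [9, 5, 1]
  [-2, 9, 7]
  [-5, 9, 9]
A ⊗ B =
  [-7, 0, -4]
  [-7, 7, 7]
  [-2, 3, -1]

Apply the min-plus product entry-by-entry:
  C[0][0] = min over k of (A[0][0] + B[0][0] = -5 + 9 = 4, A[0][1] + B[1][0] = -5 + -2 = -7, A[0][2] + B[2][0] = 4 + -5 = -1) = -7 (attained at k = 1)
  C[0][1] = min over k of (A[0][0] + B[0][1] = -5 + 5 = 0, A[0][1] + B[1][1] = -5 + 9 = 4, A[0][2] + B[2][1] = 4 + 9 = 13) = 0 (attained at k = 0)
  C[0][2] = min over k of (A[0][0] + B[0][2] = -5 + 1 = -4, A[0][1] + B[1][2] = -5 + 7 = 2, A[0][2] + B[2][2] = 4 + 9 = 13) = -4 (attained at k = 0)
  C[1][0] = min over k of (A[1][0] + B[0][0] = 7 + 9 = 16, A[1][1] + B[1][0] = 1 + -2 = -1, A[1][2] + B[2][0] = -2 + -5 = -7) = -7 (attained at k = 2)
  C[1][1] = min over k of (A[1][0] + B[0][1] = 7 + 5 = 12, A[1][1] + B[1][1] = 1 + 9 = 10, A[1][2] + B[2][1] = -2 + 9 = 7) = 7 (attained at k = 2)
  C[1][2] = min over k of (A[1][0] + B[0][2] = 7 + 1 = 8, A[1][1] + B[1][2] = 1 + 7 = 8, A[1][2] + B[2][2] = -2 + 9 = 7) = 7 (attained at k = 2)
  C[2][0] = min over k of (A[2][0] + B[0][0] = -2 + 9 = 7, A[2][1] + B[1][0] = 3 + -2 = 1, A[2][2] + B[2][0] = 3 + -5 = -2) = -2 (attained at k = 2)
  C[2][1] = min over k of (A[2][0] + B[0][1] = -2 + 5 = 3, A[2][1] + B[1][1] = 3 + 9 = 12, A[2][2] + B[2][1] = 3 + 9 = 12) = 3 (attained at k = 0)
  C[2][2] = min over k of (A[2][0] + B[0][2] = -2 + 1 = -1, A[2][1] + B[1][2] = 3 + 7 = 10, A[2][2] + B[2][2] = 3 + 9 = 12) = -1 (attained at k = 0)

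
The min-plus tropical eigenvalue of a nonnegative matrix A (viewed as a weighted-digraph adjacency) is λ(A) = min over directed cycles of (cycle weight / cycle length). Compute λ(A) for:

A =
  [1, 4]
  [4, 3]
λ(A) = 1

Enumerate directed cycles and compute their means (weight / length). Sample:
  cycle 0 → 0: weight = 1, length = 1, mean = 1/1 ≈ 1.000
  cycle 1 → 1: weight = 3, length = 1, mean = 3/1 ≈ 3.000
  cycle 0 → 1 → 0: weight = 8, length = 2, mean = 8/2 ≈ 4.000
  cycle 1 → 0 → 1: weight = 8, length = 2, mean = 8/2 ≈ 4.000
Minimum mean = 1.000, attained e.g. along the cycle 0 → 0 with weight 1 and length 1. So λ(A) = 1/1 = 1.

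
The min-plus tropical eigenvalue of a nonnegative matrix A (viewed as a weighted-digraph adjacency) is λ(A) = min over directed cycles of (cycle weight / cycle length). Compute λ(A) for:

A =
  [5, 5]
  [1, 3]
λ(A) = 3

Enumerate directed cycles and compute their means (weight / length). Sample:
  cycle 0 → 0: weight = 5, length = 1, mean = 5/1 ≈ 5.000
  cycle 1 → 1: weight = 3, length = 1, mean = 3/1 ≈ 3.000
  cycle 0 → 1 → 0: weight = 6, length = 2, mean = 6/2 ≈ 3.000
  cycle 1 → 0 → 1: weight = 6, length = 2, mean = 6/2 ≈ 3.000
Minimum mean = 3.000, attained e.g. along the cycle 1 → 1 with weight 3 and length 1. So λ(A) = 3/1 = 3.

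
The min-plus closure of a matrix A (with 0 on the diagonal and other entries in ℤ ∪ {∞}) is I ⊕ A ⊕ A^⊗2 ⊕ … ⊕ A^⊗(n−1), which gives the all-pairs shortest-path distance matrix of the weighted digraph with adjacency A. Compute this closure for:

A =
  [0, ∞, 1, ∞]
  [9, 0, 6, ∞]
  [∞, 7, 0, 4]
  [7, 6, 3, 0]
Closure =
  [0, 8, 1, 5]
  [9, 0, 6, 10]
  [11, 7, 0, 4]
  [7, 6, 3, 0]

This is the Floyd-Warshall all-pairs shortest-path computation. For each intermediate vertex k = 0, 1, …, 3, update dist[i][j] ← min(dist[i][j], dist[i][k] + dist[k][j]). The final matrix gives, for each (i, j), the minimum total weight of any directed path from i to j (possibly empty when i = j).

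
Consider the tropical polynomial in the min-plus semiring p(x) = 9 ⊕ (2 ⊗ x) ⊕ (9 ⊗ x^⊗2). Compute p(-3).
p(-3) = -1

A tropical monomial a ⊗ x^⊗i evaluates to a + i · x. Evaluating each term at x = -3:
  Term 0 contributes 9 + 0 · -3 = 9
  Term 1 contributes 2 + 1 · -3 = -1
  Term 2 contributes 9 + 2 · -3 = 3
p(-3) = ⊕ of these = min[9, -1, 3] = -1.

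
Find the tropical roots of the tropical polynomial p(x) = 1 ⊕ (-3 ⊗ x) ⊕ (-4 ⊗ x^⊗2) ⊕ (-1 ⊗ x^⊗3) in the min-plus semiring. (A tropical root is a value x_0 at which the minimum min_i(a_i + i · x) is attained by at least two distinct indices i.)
Roots: {-3, 1, 4}

Each tropical root is a break point of the lower envelope of the lines y = a_i + i · x (there are 4 lines, with slopes 0, 1, ..., 3). Only the lines that attain the minimum somewhere contribute to roots; other lines are dominated. Here the surviving (envelope) indices are i = 3, i = 2, i = 1, i = 0.
Intersections between consecutive envelope lines give the roots: for adjacent envelope indices i < j the intersection is x = (a_i − a_j) / (j − i). Reading off the sorted break points: {-3, 1, 4}.
Verification: at each break x_0, at least two indices attain the minimum of min_i(a_i + i · x_0).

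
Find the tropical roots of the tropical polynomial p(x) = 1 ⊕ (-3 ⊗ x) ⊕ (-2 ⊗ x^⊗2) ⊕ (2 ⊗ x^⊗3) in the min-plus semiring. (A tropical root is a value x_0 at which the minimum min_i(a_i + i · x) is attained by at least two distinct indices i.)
Roots: {-4, -1, 4}

Each tropical root is a break point of the lower envelope of the lines y = a_i + i · x (there are 4 lines, with slopes 0, 1, ..., 3). Only the lines that attain the minimum somewhere contribute to roots; other lines are dominated. Here the surviving (envelope) indices are i = 3, i = 2, i = 1, i = 0.
Intersections between consecutive envelope lines give the roots: for adjacent envelope indices i < j the intersection is x = (a_i − a_j) / (j − i). Reading off the sorted break points: {-4, -1, 4}.
Verification: at each break x_0, at least two indices attain the minimum of min_i(a_i + i · x_0).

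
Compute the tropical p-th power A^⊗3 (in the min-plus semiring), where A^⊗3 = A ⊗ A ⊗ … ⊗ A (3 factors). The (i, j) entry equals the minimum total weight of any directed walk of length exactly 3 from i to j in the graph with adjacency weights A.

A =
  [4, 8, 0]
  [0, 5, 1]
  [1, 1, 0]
A^⊗3 =
  [1, 1, 0]
  [1, 1, 0]
  [1, 1, 0]

Each entry (A^⊗3)_ij equals the minimum over all length-3 walks i = v_0 → v_1 → … → v_3 = j of Σ_t A[v_t][v_{t+1}]. For example, for (i, j) = (0, 2) we minimise over 9 possible intermediate vertex sequences; the minimum is 0, attained along the walk 0 → 2 → 2 → 2.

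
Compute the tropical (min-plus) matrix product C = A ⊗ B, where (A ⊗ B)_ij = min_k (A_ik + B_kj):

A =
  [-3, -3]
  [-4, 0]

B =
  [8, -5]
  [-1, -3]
A ⊗ B =
  [-4, -8]
  [-1, -9]

Apply the min-plus product entry-by-entry:
  C[0][0] = min over k of (A[0][0] + B[0][0] = -3 + 8 = 5, A[0][1] + B[1][0] = -3 + -1 = -4) = -4 (attained at k = 1)
  C[0][1] = min over k of (A[0][0] + B[0][1] = -3 + -5 = -8, A[0][1] + B[1][1] = -3 + -3 = -6) = -8 (attained at k = 0)
  C[1][0] = min over k of (A[1][0] + B[0][0] = -4 + 8 = 4, A[1][1] + B[1][0] = 0 + -1 = -1) = -1 (attained at k = 1)
  C[1][1] = min over k of (A[1][0] + B[0][1] = -4 + -5 = -9, A[1][1] + B[1][1] = 0 + -3 = -3) = -9 (attained at k = 0)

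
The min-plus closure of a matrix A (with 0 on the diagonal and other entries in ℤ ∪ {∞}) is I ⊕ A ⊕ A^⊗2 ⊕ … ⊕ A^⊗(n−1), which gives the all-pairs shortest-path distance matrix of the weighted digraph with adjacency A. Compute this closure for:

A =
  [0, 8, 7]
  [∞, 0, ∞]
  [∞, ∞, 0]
Closure =
  [0, 8, 7]
  [∞, 0, ∞]
  [∞, ∞, 0]

This is the Floyd-Warshall all-pairs shortest-path computation. For each intermediate vertex k = 0, 1, …, 2, update dist[i][j] ← min(dist[i][j], dist[i][k] + dist[k][j]). The final matrix gives, for each (i, j), the minimum total weight of any directed path from i to j (possibly empty when i = j).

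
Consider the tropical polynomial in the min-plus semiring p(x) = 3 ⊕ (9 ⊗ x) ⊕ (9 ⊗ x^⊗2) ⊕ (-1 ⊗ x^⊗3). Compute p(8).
p(8) = 3

A tropical monomial a ⊗ x^⊗i evaluates to a + i · x. Evaluating each term at x = 8:
  Term 0 contributes 3 + 0 · 8 = 3
  Term 1 contributes 9 + 1 · 8 = 17
  Term 2 contributes 9 + 2 · 8 = 25
  Term 3 contributes -1 + 3 · 8 = 23
p(8) = ⊕ of these = min[3, 17, 25, 23] = 3.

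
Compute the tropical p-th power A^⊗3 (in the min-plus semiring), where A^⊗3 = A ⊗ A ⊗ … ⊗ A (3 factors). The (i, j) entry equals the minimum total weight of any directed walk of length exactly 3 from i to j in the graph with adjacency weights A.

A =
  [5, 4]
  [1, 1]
A^⊗3 =
  [6, 6]
  [3, 3]

Each entry (A^⊗3)_ij equals the minimum over all length-3 walks i = v_0 → v_1 → … → v_3 = j of Σ_t A[v_t][v_{t+1}]. For example, for (i, j) = (0, 1) we minimise over 4 possible intermediate vertex sequences; the minimum is 6, attained along the walk 0 → 1 → 1 → 1.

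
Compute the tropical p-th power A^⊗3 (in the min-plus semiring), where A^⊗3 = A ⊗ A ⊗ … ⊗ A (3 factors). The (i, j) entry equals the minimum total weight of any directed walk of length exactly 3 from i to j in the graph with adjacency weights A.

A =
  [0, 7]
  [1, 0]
A^⊗3 =
  [0, 7]
  [1, 0]

Each entry (A^⊗3)_ij equals the minimum over all length-3 walks i = v_0 → v_1 → … → v_3 = j of Σ_t A[v_t][v_{t+1}]. For example, for (i, j) = (0, 1) we minimise over 4 possible intermediate vertex sequences; the minimum is 7, attained along the walk 0 → 0 → 0 → 1.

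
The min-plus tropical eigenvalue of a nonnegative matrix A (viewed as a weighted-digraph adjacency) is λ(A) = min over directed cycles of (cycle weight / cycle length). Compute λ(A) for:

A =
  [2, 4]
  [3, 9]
λ(A) = 2

Enumerate directed cycles and compute their means (weight / length). Sample:
  cycle 0 → 0: weight = 2, length = 1, mean = 2/1 ≈ 2.000
  cycle 1 → 1: weight = 9, length = 1, mean = 9/1 ≈ 9.000
  cycle 0 → 1 → 0: weight = 7, length = 2, mean = 7/2 ≈ 3.500
  cycle 1 → 0 → 1: weight = 7, length = 2, mean = 7/2 ≈ 3.500
Minimum mean = 2.000, attained e.g. along the cycle 0 → 0 with weight 2 and length 1. So λ(A) = 2/1 = 2.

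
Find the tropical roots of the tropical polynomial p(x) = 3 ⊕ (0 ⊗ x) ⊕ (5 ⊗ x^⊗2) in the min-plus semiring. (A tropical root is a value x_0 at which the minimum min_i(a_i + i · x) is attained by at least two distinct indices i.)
Roots: {-5, 3}

Each tropical root is a break point of the lower envelope of the lines y = a_i + i · x (there are 3 lines, with slopes 0, 1, ..., 2). Only the lines that attain the minimum somewhere contribute to roots; other lines are dominated. Here the surviving (envelope) indices are i = 2, i = 1, i = 0.
Intersections between consecutive envelope lines give the roots: for adjacent envelope indices i < j the intersection is x = (a_i − a_j) / (j − i). Reading off the sorted break points: {-5, 3}.
Verification: at each break x_0, at least two indices attain the minimum of min_i(a_i + i · x_0).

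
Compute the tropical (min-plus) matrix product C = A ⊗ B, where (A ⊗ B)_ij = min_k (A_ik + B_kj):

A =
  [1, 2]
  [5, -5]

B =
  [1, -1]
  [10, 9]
A ⊗ B =
  [2, 0]
  [5, 4]

Apply the min-plus product entry-by-entry:
  C[0][0] = min over k of (A[0][0] + B[0][0] = 1 + 1 = 2, A[0][1] + B[1][0] = 2 + 10 = 12) = 2 (attained at k = 0)
  C[0][1] = min over k of (A[0][0] + B[0][1] = 1 + -1 = 0, A[0][1] + B[1][1] = 2 + 9 = 11) = 0 (attained at k = 0)
  C[1][0] = min over k of (A[1][0] + B[0][0] = 5 + 1 = 6, A[1][1] + B[1][0] = -5 + 10 = 5) = 5 (attained at k = 1)
  C[1][1] = min over k of (A[1][0] + B[0][1] = 5 + -1 = 4, A[1][1] + B[1][1] = -5 + 9 = 4) = 4 (attained at k = 0)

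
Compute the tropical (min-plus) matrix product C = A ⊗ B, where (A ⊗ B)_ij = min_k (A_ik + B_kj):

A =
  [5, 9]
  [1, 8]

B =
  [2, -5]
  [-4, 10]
A ⊗ B =
  [5, 0]
  [3, -4]

Apply the min-plus product entry-by-entry:
  C[0][0] = min over k of (A[0][0] + B[0][0] = 5 + 2 = 7, A[0][1] + B[1][0] = 9 + -4 = 5) = 5 (attained at k = 1)
  C[0][1] = min over k of (A[0][0] + B[0][1] = 5 + -5 = 0, A[0][1] + B[1][1] = 9 + 10 = 19) = 0 (attained at k = 0)
  C[1][0] = min over k of (A[1][0] + B[0][0] = 1 + 2 = 3, A[1][1] + B[1][0] = 8 + -4 = 4) = 3 (attained at k = 0)
  C[1][1] = min over k of (A[1][0] + B[0][1] = 1 + -5 = -4, A[1][1] + B[1][1] = 8 + 10 = 18) = -4 (attained at k = 0)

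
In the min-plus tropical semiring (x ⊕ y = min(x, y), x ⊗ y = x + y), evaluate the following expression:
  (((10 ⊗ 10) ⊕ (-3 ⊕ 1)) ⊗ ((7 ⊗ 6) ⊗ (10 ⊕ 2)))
(((10 ⊗ 10) ⊕ (-3 ⊕ 1)) ⊗ ((7 ⊗ 6) ⊗ (10 ⊕ 2))) = 12

Expand innermost to outermost. Recall ⊕ takes the minimum of its arguments and ⊗ takes their sum. Working out the expression (((10 ⊗ 10) ⊕ (-3 ⊕ 1)) ⊗ ((7 ⊗ 6) ⊗ (10 ⊕ 2))) gives 12.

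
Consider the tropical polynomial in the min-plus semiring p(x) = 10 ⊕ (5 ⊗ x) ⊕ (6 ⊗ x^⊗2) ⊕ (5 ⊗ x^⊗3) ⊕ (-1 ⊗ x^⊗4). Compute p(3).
p(3) = 8

A tropical monomial a ⊗ x^⊗i evaluates to a + i · x. Evaluating each term at x = 3:
  Term 0 contributes 10 + 0 · 3 = 10
  Term 1 contributes 5 + 1 · 3 = 8
  Term 2 contributes 6 + 2 · 3 = 12
  Term 3 contributes 5 + 3 · 3 = 14
  Term 4 contributes -1 + 4 · 3 = 11
p(3) = ⊕ of these = min[10, 8, 12, 14, 11] = 8.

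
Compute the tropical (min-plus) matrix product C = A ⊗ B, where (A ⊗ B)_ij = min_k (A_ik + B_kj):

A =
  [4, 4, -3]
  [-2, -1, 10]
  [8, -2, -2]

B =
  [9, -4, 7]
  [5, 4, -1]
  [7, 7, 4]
A ⊗ B =
  [4, 0, 1]
  [4, -6, -2]
  [3, 2, -3]

Apply the min-plus product entry-by-entry:
  C[0][0] = min over k of (A[0][0] + B[0][0] = 4 + 9 = 13, A[0][1] + B[1][0] = 4 + 5 = 9, A[0][2] + B[2][0] = -3 + 7 = 4) = 4 (attained at k = 2)
  C[0][1] = min over k of (A[0][0] + B[0][1] = 4 + -4 = 0, A[0][1] + B[1][1] = 4 + 4 = 8, A[0][2] + B[2][1] = -3 + 7 = 4) = 0 (attained at k = 0)
  C[0][2] = min over k of (A[0][0] + B[0][2] = 4 + 7 = 11, A[0][1] + B[1][2] = 4 + -1 = 3, A[0][2] + B[2][2] = -3 + 4 = 1) = 1 (attained at k = 2)
  C[1][0] = min over k of (A[1][0] + B[0][0] = -2 + 9 = 7, A[1][1] + B[1][0] = -1 + 5 = 4, A[1][2] + B[2][0] = 10 + 7 = 17) = 4 (attained at k = 1)
  C[1][1] = min over k of (A[1][0] + B[0][1] = -2 + -4 = -6, A[1][1] + B[1][1] = -1 + 4 = 3, A[1][2] + B[2][1] = 10 + 7 = 17) = -6 (attained at k = 0)
  C[1][2] = min over k of (A[1][0] + B[0][2] = -2 + 7 = 5, A[1][1] + B[1][2] = -1 + -1 = -2, A[1][2] + B[2][2] = 10 + 4 = 14) = -2 (attained at k = 1)
  C[2][0] = min over k of (A[2][0] + B[0][0] = 8 + 9 = 17, A[2][1] + B[1][0] = -2 + 5 = 3, A[2][2] + B[2][0] = -2 + 7 = 5) = 3 (attained at k = 1)
  C[2][1] = min over k of (A[2][0] + B[0][1] = 8 + -4 = 4, A[2][1] + B[1][1] = -2 + 4 = 2, A[2][2] + B[2][1] = -2 + 7 = 5) = 2 (attained at k = 1)
  C[2][2] = min over k of (A[2][0] + B[0][2] = 8 + 7 = 15, A[2][1] + B[1][2] = -2 + -1 = -3, A[2][2] + B[2][2] = -2 + 4 = 2) = -3 (attained at k = 1)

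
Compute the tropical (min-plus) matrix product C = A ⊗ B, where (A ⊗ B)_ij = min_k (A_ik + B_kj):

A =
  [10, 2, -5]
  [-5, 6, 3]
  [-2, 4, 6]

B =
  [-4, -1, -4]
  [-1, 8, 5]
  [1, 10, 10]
A ⊗ B =
  [-4, 5, 5]
  [-9, -6, -9]
  [-6, -3, -6]

Apply the min-plus product entry-by-entry:
  C[0][0] = min over k of (A[0][0] + B[0][0] = 10 + -4 = 6, A[0][1] + B[1][0] = 2 + -1 = 1, A[0][2] + B[2][0] = -5 + 1 = -4) = -4 (attained at k = 2)
  C[0][1] = min over k of (A[0][0] + B[0][1] = 10 + -1 = 9, A[0][1] + B[1][1] = 2 + 8 = 10, A[0][2] + B[2][1] = -5 + 10 = 5) = 5 (attained at k = 2)
  C[0][2] = min over k of (A[0][0] + B[0][2] = 10 + -4 = 6, A[0][1] + B[1][2] = 2 + 5 = 7, A[0][2] + B[2][2] = -5 + 10 = 5) = 5 (attained at k = 2)
  C[1][0] = min over k of (A[1][0] + B[0][0] = -5 + -4 = -9, A[1][1] + B[1][0] = 6 + -1 = 5, A[1][2] + B[2][0] = 3 + 1 = 4) = -9 (attained at k = 0)
  C[1][1] = min over k of (A[1][0] + B[0][1] = -5 + -1 = -6, A[1][1] + B[1][1] = 6 + 8 = 14, A[1][2] + B[2][1] = 3 + 10 = 13) = -6 (attained at k = 0)
  C[1][2] = min over k of (A[1][0] + B[0][2] = -5 + -4 = -9, A[1][1] + B[1][2] = 6 + 5 = 11, A[1][2] + B[2][2] = 3 + 10 = 13) = -9 (attained at k = 0)
  C[2][0] = min over k of (A[2][0] + B[0][0] = -2 + -4 = -6, A[2][1] + B[1][0] = 4 + -1 = 3, A[2][2] + B[2][0] = 6 + 1 = 7) = -6 (attained at k = 0)
  C[2][1] = min over k of (A[2][0] + B[0][1] = -2 + -1 = -3, A[2][1] + B[1][1] = 4 + 8 = 12, A[2][2] + B[2][1] = 6 + 10 = 16) = -3 (attained at k = 0)
  C[2][2] = min over k of (A[2][0] + B[0][2] = -2 + -4 = -6, A[2][1] + B[1][2] = 4 + 5 = 9, A[2][2] + B[2][2] = 6 + 10 = 16) = -6 (attained at k = 0)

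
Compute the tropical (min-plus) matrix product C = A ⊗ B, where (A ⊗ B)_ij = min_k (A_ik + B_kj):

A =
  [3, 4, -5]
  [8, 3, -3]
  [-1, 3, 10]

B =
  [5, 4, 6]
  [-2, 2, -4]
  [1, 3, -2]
A ⊗ B =
  [-4, -2, -7]
  [-2, 0, -5]
  [1, 3, -1]

Apply the min-plus product entry-by-entry:
  C[0][0] = min over k of (A[0][0] + B[0][0] = 3 + 5 = 8, A[0][1] + B[1][0] = 4 + -2 = 2, A[0][2] + B[2][0] = -5 + 1 = -4) = -4 (attained at k = 2)
  C[0][1] = min over k of (A[0][0] + B[0][1] = 3 + 4 = 7, A[0][1] + B[1][1] = 4 + 2 = 6, A[0][2] + B[2][1] = -5 + 3 = -2) = -2 (attained at k = 2)
  C[0][2] = min over k of (A[0][0] + B[0][2] = 3 + 6 = 9, A[0][1] + B[1][2] = 4 + -4 = 0, A[0][2] + B[2][2] = -5 + -2 = -7) = -7 (attained at k = 2)
  C[1][0] = min over k of (A[1][0] + B[0][0] = 8 + 5 = 13, A[1][1] + B[1][0] = 3 + -2 = 1, A[1][2] + B[2][0] = -3 + 1 = -2) = -2 (attained at k = 2)
  C[1][1] = min over k of (A[1][0] + B[0][1] = 8 + 4 = 12, A[1][1] + B[1][1] = 3 + 2 = 5, A[1][2] + B[2][1] = -3 + 3 = 0) = 0 (attained at k = 2)
  C[1][2] = min over k of (A[1][0] + B[0][2] = 8 + 6 = 14, A[1][1] + B[1][2] = 3 + -4 = -1, A[1][2] + B[2][2] = -3 + -2 = -5) = -5 (attained at k = 2)
  C[2][0] = min over k of (A[2][0] + B[0][0] = -1 + 5 = 4, A[2][1] + B[1][0] = 3 + -2 = 1, A[2][2] + B[2][0] = 10 + 1 = 11) = 1 (attained at k = 1)
  C[2][1] = min over k of (A[2][0] + B[0][1] = -1 + 4 = 3, A[2][1] + B[1][1] = 3 + 2 = 5, A[2][2] + B[2][1] = 10 + 3 = 13) = 3 (attained at k = 0)
  C[2][2] = min over k of (A[2][0] + B[0][2] = -1 + 6 = 5, A[2][1] + B[1][2] = 3 + -4 = -1, A[2][2] + B[2][2] = 10 + -2 = 8) = -1 (attained at k = 1)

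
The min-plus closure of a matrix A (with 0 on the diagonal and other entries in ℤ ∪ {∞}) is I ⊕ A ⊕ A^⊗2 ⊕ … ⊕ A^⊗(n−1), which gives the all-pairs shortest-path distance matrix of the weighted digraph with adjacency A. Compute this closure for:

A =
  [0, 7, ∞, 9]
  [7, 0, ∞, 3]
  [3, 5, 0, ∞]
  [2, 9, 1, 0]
Closure =
  [0, 7, 10, 9]
  [5, 0, 4, 3]
  [3, 5, 0, 8]
  [2, 6, 1, 0]

This is the Floyd-Warshall all-pairs shortest-path computation. For each intermediate vertex k = 0, 1, …, 3, update dist[i][j] ← min(dist[i][j], dist[i][k] + dist[k][j]). The final matrix gives, for each (i, j), the minimum total weight of any directed path from i to j (possibly empty when i = j).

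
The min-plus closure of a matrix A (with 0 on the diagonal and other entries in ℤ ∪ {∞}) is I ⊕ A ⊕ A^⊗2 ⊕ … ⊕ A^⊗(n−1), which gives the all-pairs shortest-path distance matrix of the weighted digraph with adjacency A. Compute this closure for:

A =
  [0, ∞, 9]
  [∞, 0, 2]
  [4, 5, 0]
Closure =
  [0, 14, 9]
  [6, 0, 2]
  [4, 5, 0]

This is the Floyd-Warshall all-pairs shortest-path computation. For each intermediate vertex k = 0, 1, …, 2, update dist[i][j] ← min(dist[i][j], dist[i][k] + dist[k][j]). The final matrix gives, for each (i, j), the minimum total weight of any directed path from i to j (possibly empty when i = j).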